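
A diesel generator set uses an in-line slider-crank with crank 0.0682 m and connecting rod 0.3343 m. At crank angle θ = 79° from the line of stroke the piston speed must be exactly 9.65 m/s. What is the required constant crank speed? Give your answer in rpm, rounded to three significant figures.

For an in-line slider-crank, |v_piston| = rω|sinθ|·[1 + r cosθ/√(L² − r² sin²θ)].
With r = 0.0682 m, L = 0.3343 m, θ = 79°: the bracketed kinematic factor |dx/dθ| = 0.069607 m.
ω = v/|dx/dθ| = 9.65/0.069607 = 138.64 rad/s.
N = 60ω/(2π) = 1323.9 rpm.

1320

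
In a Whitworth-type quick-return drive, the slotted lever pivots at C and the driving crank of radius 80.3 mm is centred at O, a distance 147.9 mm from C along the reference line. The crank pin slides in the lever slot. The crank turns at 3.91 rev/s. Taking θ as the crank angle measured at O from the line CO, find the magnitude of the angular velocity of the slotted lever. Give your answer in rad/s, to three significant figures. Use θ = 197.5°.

21.1

ω = 24.57 rad/s (from 3.91 rev/s).
Crank pin A relative to C: A = (d + r cosθ, r sinθ); lever angle φ = atan2(r sinθ, d + r cosθ).
Differentiating tanφ: φ̇ = rω(d cosθ + r)/(d² + r² + 2dr cosθ).
d² + r² + 2dr cosθ = |CA|² = 0.00566911 m²;  d cosθ + r = -0.060755 m.
|ω_lever| = |0.0803·24.57·-0.060755| / 0.00566911 = 21.142 rad/s.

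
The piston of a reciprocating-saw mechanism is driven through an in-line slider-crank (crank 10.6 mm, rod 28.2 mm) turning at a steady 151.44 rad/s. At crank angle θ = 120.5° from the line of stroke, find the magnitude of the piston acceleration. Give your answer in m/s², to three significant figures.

ω = 151.4 rad/s
x(θ) = r cosθ + √(L² − r² sin²θ); with ω constant, a = ω²·d²x/dθ².
d²x/dθ² = −r cosθ − r²(cos2θ)/√u − r⁴ sin²2θ/(4u^{3/2}),  u = L² − r² sin²θ = 0.000711823 m².
Substituting r = 0.0106 m, L = 0.0282 m, θ = 120.5°: d²x/dθ² = +0.0072945 m.
a = ω²·d²x/dθ² = (151.4)²·(+0.0072945) = +167.29 m/s²;  |a| = 167.29 m/s².

167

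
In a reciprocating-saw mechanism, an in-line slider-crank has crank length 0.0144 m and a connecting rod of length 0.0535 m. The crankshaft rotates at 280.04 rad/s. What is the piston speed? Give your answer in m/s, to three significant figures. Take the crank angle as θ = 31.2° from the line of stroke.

2.57

ω = 280 rad/s
For an in-line slider-crank, x = r cosθ + √(L² − r² sin²θ), so v = −rω sinθ·[1 + r cosθ/√(L² − r² sin²θ)].
With r = 0.0144 m, L = 0.0535 m, θ = 31.2°: √(L² − r² sin²θ) = 0.052977 m.
v = −0.0144·280·0.51803·[1 + 0.0144·0.85536/0.052977] = -2.5747 m/s.
|v| = 2.5747 m/s.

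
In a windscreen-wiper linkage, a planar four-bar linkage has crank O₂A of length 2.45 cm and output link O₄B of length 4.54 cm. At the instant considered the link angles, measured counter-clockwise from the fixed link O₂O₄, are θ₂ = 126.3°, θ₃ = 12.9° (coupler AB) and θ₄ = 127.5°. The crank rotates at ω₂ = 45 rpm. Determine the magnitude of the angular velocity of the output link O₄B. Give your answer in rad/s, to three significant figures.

2.57

ω₂ = 4.712 rad/s (from 45 rpm).
Differentiating the loop-closure r₂e^{iθ₂}+r₃e^{iθ₃}=r₁+r₄e^{iθ₄} gives r₂ω₂e^{iθ₂}+r₃ω₃e^{iθ₃}=r₄ω₄e^{iθ₄}.
Eliminating the other unknown: ω₄ = r₂ω₂ sin(θ₂−θ₃) / [r₄ sin(θ₄−θ₃)].
Numerator sine = +0.91775; denominator sine = +0.90924.
Result = 0.0245·4.712·(+0.91775) / (0.0454·(+0.90924)) = +2.5669 rad/s; magnitude 2.5669 rad/s.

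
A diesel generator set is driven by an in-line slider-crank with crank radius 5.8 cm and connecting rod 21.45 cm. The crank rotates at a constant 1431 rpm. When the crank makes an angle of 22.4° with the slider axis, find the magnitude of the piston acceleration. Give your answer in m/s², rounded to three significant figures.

ω = 2π·1431/60 = 149.9 rad/s
x(θ) = r cosθ + √(L² − r² sin²θ); with ω constant, a = ω²·d²x/dθ².
d²x/dθ² = −r cosθ − r²(cos2θ)/√u − r⁴ sin²2θ/(4u^{3/2}),  u = L² − r² sin²θ = 0.0455217 m².
Substituting r = 0.058 m, L = 0.2145 m, θ = 22.4°: d²x/dθ² = -0.064956 m.
a = ω²·d²x/dθ² = (149.9)²·(-0.064956) = -1458.7 m/s²;  |a| = 1458.7 m/s².

1460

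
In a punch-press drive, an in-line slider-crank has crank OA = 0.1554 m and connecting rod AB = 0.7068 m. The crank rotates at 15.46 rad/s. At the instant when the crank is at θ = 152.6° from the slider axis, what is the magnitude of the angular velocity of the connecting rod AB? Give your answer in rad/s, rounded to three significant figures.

3.03

ω = 15.46 rad/s
The rod makes angle φ with the slider axis where L sinφ = r sinθ; differentiating, L cosφ·φ̇ = r ω cosθ.
L cosφ = √(L² − r² sin²θ) = 0.70317 m.
|ω_rod| = r ω |cosθ| / √(L² − r² sin²θ) = 0.1554·15.46·0.88782/0.70317 = 3.0333 rad/s.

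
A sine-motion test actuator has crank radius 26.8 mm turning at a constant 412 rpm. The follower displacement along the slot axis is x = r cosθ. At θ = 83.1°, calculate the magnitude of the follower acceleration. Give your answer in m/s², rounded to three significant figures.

5.99

ω = 43.14 rad/s (from 412 rpm).
x = r cosθ ⇒ ẍ = −rω² cosθ (ω constant).
|a| = rω²|cosθ| = 0.0268·(43.14)²·|cos 83.1°| = 5.9933 m/s².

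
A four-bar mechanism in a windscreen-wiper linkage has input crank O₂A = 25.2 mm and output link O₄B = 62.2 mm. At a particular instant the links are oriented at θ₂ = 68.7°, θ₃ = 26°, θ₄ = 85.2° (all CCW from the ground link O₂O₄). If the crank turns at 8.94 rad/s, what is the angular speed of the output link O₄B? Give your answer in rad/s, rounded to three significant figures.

ω₂ = 8.94 rad/s
Differentiating the loop-closure r₂e^{iθ₂}+r₃e^{iθ₃}=r₁+r₄e^{iθ₄} gives r₂ω₂e^{iθ₂}+r₃ω₃e^{iθ₃}=r₄ω₄e^{iθ₄}.
Eliminating the other unknown: ω₄ = r₂ω₂ sin(θ₂−θ₃) / [r₄ sin(θ₄−θ₃)].
Numerator sine = +0.67816; denominator sine = +0.85896.
Result = 0.0252·8.94·(+0.67816) / (0.0622·(+0.85896)) = +2.8596 rad/s; magnitude 2.8596 rad/s.

2.86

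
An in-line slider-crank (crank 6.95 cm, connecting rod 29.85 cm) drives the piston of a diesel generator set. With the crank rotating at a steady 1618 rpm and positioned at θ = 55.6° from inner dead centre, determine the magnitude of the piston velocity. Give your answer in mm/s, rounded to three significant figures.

11000

ω = 2π·1618/60 = 169.4 rad/s
For an in-line slider-crank, x = r cosθ + √(L² − r² sin²θ), so v = −rω sinθ·[1 + r cosθ/√(L² − r² sin²θ)].
With r = 0.0695 m, L = 0.2985 m, θ = 55.6°: √(L² − r² sin²θ) = 0.29294 m.
v = −0.0695·169.4·0.82511·[1 + 0.0695·0.56497/0.29294] = -11.019 m/s.
|v| = 11.019 m/s = 11019 mm/s.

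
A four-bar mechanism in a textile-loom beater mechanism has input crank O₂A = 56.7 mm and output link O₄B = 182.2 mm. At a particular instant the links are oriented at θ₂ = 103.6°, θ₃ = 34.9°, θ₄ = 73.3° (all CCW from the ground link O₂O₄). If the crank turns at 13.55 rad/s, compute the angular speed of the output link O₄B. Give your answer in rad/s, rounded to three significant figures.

ω₂ = 13.55 rad/s
Differentiating the loop-closure r₂e^{iθ₂}+r₃e^{iθ₃}=r₁+r₄e^{iθ₄} gives r₂ω₂e^{iθ₂}+r₃ω₃e^{iθ₃}=r₄ω₄e^{iθ₄}.
Eliminating the other unknown: ω₄ = r₂ω₂ sin(θ₂−θ₃) / [r₄ sin(θ₄−θ₃)].
Numerator sine = +0.93169; denominator sine = +0.62115.
Result = 0.0567·13.55·(+0.93169) / (0.1822·(+0.62115)) = +6.3249 rad/s; magnitude 6.3249 rad/s.

6.32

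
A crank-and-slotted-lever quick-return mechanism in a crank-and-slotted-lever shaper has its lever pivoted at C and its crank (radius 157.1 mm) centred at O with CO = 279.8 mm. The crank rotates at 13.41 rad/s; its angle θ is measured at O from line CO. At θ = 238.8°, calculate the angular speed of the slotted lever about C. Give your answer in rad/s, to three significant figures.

ω = 13.41 rad/s
Crank pin A relative to C: A = (d + r cosθ, r sinθ); lever angle φ = atan2(r sinθ, d + r cosθ).
Differentiating tanφ: φ̇ = rω(d cosθ + r)/(d² + r² + 2dr cosθ).
d² + r² + 2dr cosθ = |CA|² = 0.0574271 m²;  d cosθ + r = +0.012156 m.
|ω_lever| = |0.1571·13.41·+0.012156| / 0.0574271 = 0.44594 rad/s.

0.446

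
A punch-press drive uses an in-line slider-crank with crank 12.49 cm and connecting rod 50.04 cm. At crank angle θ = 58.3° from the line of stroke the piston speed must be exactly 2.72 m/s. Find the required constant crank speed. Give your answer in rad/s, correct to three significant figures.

22.6

For an in-line slider-crank, |v_piston| = rω|sinθ|·[1 + r cosθ/√(L² − r² sin²θ)].
With r = 0.1249 m, L = 0.5004 m, θ = 58.3°: the bracketed kinematic factor |dx/dθ| = 0.12053 m.
ω = v/|dx/dθ| = 2.72/0.12053 = 22.567 rad/s.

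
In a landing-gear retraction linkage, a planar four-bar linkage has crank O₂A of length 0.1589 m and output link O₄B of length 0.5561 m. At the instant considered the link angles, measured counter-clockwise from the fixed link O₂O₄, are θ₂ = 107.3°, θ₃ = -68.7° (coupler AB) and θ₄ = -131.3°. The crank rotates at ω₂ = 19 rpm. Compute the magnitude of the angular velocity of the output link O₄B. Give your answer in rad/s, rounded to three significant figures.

0.0447

ω₂ = 1.99 rad/s (from 19 rpm).
Differentiating the loop-closure r₂e^{iθ₂}+r₃e^{iθ₃}=r₁+r₄e^{iθ₄} gives r₂ω₂e^{iθ₂}+r₃ω₃e^{iθ₃}=r₄ω₄e^{iθ₄}.
Eliminating the other unknown: ω₄ = r₂ω₂ sin(θ₂−θ₃) / [r₄ sin(θ₄−θ₃)].
Numerator sine = +0.06976; denominator sine = -0.88782.
Result = 0.1589·1.99·(+0.06976) / (0.5561·(-0.88782)) = -0.04467 rad/s; magnitude 0.04467 rad/s.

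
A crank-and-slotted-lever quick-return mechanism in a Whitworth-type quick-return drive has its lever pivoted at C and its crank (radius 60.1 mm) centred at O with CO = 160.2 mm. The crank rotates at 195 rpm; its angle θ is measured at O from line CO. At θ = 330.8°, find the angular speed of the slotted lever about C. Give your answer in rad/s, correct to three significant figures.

ω = 20.42 rad/s (from 195 rpm).
Crank pin A relative to C: A = (d + r cosθ, r sinθ); lever angle φ = atan2(r sinθ, d + r cosθ).
Differentiating tanφ: φ̇ = rω(d cosθ + r)/(d² + r² + 2dr cosθ).
d² + r² + 2dr cosθ = |CA|² = 0.0460851 m²;  d cosθ + r = +0.19994 m.
|ω_lever| = |0.0601·20.42·+0.19994| / 0.0460851 = 5.3245 rad/s.

5.32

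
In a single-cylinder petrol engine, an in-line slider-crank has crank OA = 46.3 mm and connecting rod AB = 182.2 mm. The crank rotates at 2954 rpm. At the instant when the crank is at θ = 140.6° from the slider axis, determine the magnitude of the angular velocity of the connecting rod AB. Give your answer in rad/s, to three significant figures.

ω = 309.3 rad/s (converted from 2954 rpm).
The rod makes angle φ with the slider axis where L sinφ = r sinθ; differentiating, L cosφ·φ̇ = r ω cosθ.
L cosφ = √(L² − r² sin²θ) = 0.17981 m.
|ω_rod| = r ω |cosθ| / √(L² − r² sin²θ) = 0.0463·309.3·0.77273/0.17981 = 61.55 rad/s.

61.5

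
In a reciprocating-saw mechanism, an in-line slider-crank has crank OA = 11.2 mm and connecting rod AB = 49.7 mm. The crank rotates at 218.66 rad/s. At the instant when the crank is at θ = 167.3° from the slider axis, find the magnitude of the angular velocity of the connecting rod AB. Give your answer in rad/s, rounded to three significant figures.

48.1

ω = 218.7 rad/s
The rod makes angle φ with the slider axis where L sinφ = r sinθ; differentiating, L cosφ·φ̇ = r ω cosθ.
L cosφ = √(L² − r² sin²θ) = 0.049639 m.
|ω_rod| = r ω |cosθ| / √(L² − r² sin²θ) = 0.0112·218.7·0.97553/0.049639 = 48.129 rad/s.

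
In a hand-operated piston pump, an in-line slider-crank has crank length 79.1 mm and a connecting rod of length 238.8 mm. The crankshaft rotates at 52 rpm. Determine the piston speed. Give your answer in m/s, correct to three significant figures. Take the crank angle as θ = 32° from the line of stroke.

ω = 2π·52/60 = 5.445 rad/s
For an in-line slider-crank, x = r cosθ + √(L² − r² sin²θ), so v = −rω sinθ·[1 + r cosθ/√(L² − r² sin²θ)].
With r = 0.0791 m, L = 0.2388 m, θ = 32°: √(L² − r² sin²θ) = 0.23509 m.
v = −0.0791·5.445·0.52992·[1 + 0.0791·0.84805/0.23509] = -0.29338 m/s.
|v| = 0.29338 m/s.

0.293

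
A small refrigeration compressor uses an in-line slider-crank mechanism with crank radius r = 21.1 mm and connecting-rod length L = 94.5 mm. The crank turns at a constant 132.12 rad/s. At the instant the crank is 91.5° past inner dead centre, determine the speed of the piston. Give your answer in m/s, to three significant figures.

2.77

ω = 132.1 rad/s
For an in-line slider-crank, x = r cosθ + √(L² − r² sin²θ), so v = −rω sinθ·[1 + r cosθ/√(L² − r² sin²θ)].
With r = 0.0211 m, L = 0.0945 m, θ = 91.5°: √(L² − r² sin²θ) = 0.092116 m.
v = −0.0211·132.1·0.99966·[1 + 0.0211·-0.02618/0.092116] = -2.7701 m/s.
|v| = 2.7701 m/s.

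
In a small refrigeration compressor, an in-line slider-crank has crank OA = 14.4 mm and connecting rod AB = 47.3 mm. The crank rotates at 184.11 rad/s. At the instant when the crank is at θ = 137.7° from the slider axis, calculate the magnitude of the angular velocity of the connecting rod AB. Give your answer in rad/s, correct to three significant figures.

42.4

ω = 184.1 rad/s
The rod makes angle φ with the slider axis where L sinφ = r sinθ; differentiating, L cosφ·φ̇ = r ω cosθ.
L cosφ = √(L² − r² sin²θ) = 0.046297 m.
|ω_rod| = r ω |cosθ| / √(L² − r² sin²θ) = 0.0144·184.1·0.73963/0.046297 = 42.355 rad/s.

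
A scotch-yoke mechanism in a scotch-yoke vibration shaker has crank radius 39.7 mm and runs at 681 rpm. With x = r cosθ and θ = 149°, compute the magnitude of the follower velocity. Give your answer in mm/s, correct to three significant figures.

1460

ω = 71.31 rad/s (from 681 rpm).
x = r cosθ ⇒ ẋ = −rω sinθ.
|v| = rω|sinθ| = 0.0397·71.31·|sin 149°| = 1.4582 m/s = 1458.2 mm/s.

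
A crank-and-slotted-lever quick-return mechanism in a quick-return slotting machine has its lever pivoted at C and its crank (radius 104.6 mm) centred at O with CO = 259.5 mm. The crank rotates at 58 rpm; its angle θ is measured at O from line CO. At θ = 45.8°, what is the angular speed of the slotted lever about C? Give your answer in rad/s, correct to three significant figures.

ω = 6.074 rad/s (from 58 rpm).
Crank pin A relative to C: A = (d + r cosθ, r sinθ); lever angle φ = atan2(r sinθ, d + r cosθ).
Differentiating tanφ: φ̇ = rω(d cosθ + r)/(d² + r² + 2dr cosθ).
d² + r² + 2dr cosθ = |CA|² = 0.116129 m²;  d cosθ + r = +0.28551 m.
|ω_lever| = |0.1046·6.074·+0.28551| / 0.116129 = 1.562 rad/s.

1.56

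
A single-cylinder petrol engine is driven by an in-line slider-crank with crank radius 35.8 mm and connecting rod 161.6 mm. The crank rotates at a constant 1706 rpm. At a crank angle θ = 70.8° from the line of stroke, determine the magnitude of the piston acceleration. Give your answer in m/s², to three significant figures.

174

ω = 2π·1706/60 = 178.7 rad/s
x(θ) = r cosθ + √(L² − r² sin²θ); with ω constant, a = ω²·d²x/dθ².
d²x/dθ² = −r cosθ − r²(cos2θ)/√u − r⁴ sin²2θ/(4u^{3/2}),  u = L² − r² sin²θ = 0.0249715 m².
Substituting r = 0.0358 m, L = 0.1616 m, θ = 70.8°: d²x/dθ² = -0.0054575 m.
a = ω²·d²x/dθ² = (178.7)²·(-0.0054575) = -174.18 m/s²;  |a| = 174.18 m/s².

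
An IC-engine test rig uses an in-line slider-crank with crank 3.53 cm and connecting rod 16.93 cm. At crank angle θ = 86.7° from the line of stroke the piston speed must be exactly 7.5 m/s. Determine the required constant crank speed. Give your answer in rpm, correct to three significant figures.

For an in-line slider-crank, |v_piston| = rω|sinθ|·[1 + r cosθ/√(L² − r² sin²θ)].
With r = 0.0353 m, L = 0.1693 m, θ = 86.7°: the bracketed kinematic factor |dx/dθ| = 0.035674 m.
ω = v/|dx/dθ| = 7.5/0.035674 = 210.24 rad/s.
N = 60ω/(2π) = 2007.6 rpm.

2010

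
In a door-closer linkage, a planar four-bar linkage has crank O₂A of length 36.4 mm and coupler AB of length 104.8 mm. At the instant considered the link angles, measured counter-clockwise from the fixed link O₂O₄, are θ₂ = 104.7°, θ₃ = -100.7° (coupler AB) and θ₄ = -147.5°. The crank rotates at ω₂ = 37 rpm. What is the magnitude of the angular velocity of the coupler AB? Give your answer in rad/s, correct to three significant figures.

1.76

ω₂ = 3.875 rad/s (from 37 rpm).
Differentiating the loop-closure r₂e^{iθ₂}+r₃e^{iθ₃}=r₁+r₄e^{iθ₄} gives r₂ω₂e^{iθ₂}+r₃ω₃e^{iθ₃}=r₄ω₄e^{iθ₄}.
Eliminating the other unknown: ω₃ = r₂ω₂ sin(θ₄−θ₂) / [r₃ sin(θ₃−θ₄)].
Numerator sine = +0.95213; denominator sine = +0.72897.
Result = 0.0364·3.875·(+0.95213) / (0.1048·(+0.72897)) = +1.7578 rad/s; magnitude 1.7578 rad/s.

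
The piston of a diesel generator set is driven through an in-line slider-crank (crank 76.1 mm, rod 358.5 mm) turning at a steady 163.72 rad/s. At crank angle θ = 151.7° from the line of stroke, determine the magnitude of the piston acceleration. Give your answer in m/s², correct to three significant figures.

ω = 163.7 rad/s
x(θ) = r cosθ + √(L² − r² sin²θ); with ω constant, a = ω²·d²x/dθ².
d²x/dθ² = −r cosθ − r²(cos2θ)/√u − r⁴ sin²2θ/(4u^{3/2}),  u = L² − r² sin²θ = 0.127221 m².
Substituting r = 0.0761 m, L = 0.3585 m, θ = 151.7°: d²x/dθ² = +0.057938 m.
a = ω²·d²x/dθ² = (163.7)²·(+0.057938) = +1553 m/s²;  |a| = 1553 m/s².

1550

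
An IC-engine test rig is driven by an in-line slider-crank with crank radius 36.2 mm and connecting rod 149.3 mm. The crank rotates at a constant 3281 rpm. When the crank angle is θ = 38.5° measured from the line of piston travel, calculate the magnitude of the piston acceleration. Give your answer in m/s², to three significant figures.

3600

ω = 2π·3281/60 = 343.6 rad/s
x(θ) = r cosθ + √(L² − r² sin²θ); with ω constant, a = ω²·d²x/dθ².
d²x/dθ² = −r cosθ − r²(cos2θ)/√u − r⁴ sin²2θ/(4u^{3/2}),  u = L² − r² sin²θ = 0.0217827 m².
Substituting r = 0.0362 m, L = 0.1493 m, θ = 38.5°: d²x/dθ² = -0.030455 m.
a = ω²·d²x/dθ² = (343.6)²·(-0.030455) = -3595.2 m/s²;  |a| = 3595.2 m/s².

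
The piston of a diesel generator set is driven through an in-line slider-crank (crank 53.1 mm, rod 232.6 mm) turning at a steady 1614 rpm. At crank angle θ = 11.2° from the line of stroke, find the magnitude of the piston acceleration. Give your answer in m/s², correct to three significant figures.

ω = 2π·1614/60 = 169 rad/s
x(θ) = r cosθ + √(L² − r² sin²θ); with ω constant, a = ω²·d²x/dθ².
d²x/dθ² = −r cosθ − r²(cos2θ)/√u − r⁴ sin²2θ/(4u^{3/2}),  u = L² − r² sin²θ = 0.0539964 m².
Substituting r = 0.0531 m, L = 0.2326 m, θ = 11.2°: d²x/dθ² = -0.06333 m.
a = ω²·d²x/dθ² = (169)²·(-0.06333) = -1809.2 m/s²;  |a| = 1809.2 m/s².

1810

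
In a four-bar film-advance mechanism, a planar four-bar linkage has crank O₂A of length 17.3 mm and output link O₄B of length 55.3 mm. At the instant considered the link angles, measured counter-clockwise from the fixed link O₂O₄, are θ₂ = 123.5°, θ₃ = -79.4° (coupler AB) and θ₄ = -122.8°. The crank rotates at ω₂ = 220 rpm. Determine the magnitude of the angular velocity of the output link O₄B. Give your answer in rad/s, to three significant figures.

4.08

ω₂ = 23.04 rad/s (from 220 rpm).
Differentiating the loop-closure r₂e^{iθ₂}+r₃e^{iθ₃}=r₁+r₄e^{iθ₄} gives r₂ω₂e^{iθ₂}+r₃ω₃e^{iθ₃}=r₄ω₄e^{iθ₄}.
Eliminating the other unknown: ω₄ = r₂ω₂ sin(θ₂−θ₃) / [r₄ sin(θ₄−θ₃)].
Numerator sine = -0.38912; denominator sine = -0.68709.
Result = 0.0173·23.04·(-0.38912) / (0.0553·(-0.68709)) = +4.0818 rad/s; magnitude 4.0818 rad/s.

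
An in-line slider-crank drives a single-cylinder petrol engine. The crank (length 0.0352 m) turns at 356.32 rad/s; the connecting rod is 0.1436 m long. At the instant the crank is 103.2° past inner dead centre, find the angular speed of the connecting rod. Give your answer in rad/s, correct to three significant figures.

20.5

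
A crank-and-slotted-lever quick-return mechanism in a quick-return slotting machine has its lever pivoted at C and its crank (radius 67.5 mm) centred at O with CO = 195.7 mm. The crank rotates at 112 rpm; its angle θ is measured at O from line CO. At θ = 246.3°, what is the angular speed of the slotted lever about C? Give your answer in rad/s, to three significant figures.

0.274

ω = 11.73 rad/s (from 112 rpm).
Crank pin A relative to C: A = (d + r cosθ, r sinθ); lever angle φ = atan2(r sinθ, d + r cosθ).
Differentiating tanφ: φ̇ = rω(d cosθ + r)/(d² + r² + 2dr cosθ).
d² + r² + 2dr cosθ = |CA|² = 0.0322355 m²;  d cosθ + r = -0.011161 m.
|ω_lever| = |0.0675·11.73·-0.011161| / 0.0322355 = 0.27411 rad/s.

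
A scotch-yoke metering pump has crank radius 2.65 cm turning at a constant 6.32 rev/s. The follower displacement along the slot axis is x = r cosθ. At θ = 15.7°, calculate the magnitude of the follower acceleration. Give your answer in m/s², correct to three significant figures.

ω = 39.71 rad/s (from 6.32 rev/s).
x = r cosθ ⇒ ẍ = −rω² cosθ (ω constant).
|a| = rω²|cosθ| = 0.0265·(39.71)²·|cos 15.7°| = 40.228 m/s².

40.2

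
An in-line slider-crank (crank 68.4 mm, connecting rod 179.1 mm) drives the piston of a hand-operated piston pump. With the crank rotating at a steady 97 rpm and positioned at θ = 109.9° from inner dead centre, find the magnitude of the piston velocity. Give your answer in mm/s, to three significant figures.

ω = 2π·97/60 = 10.16 rad/s
For an in-line slider-crank, x = r cosθ + √(L² − r² sin²θ), so v = −rω sinθ·[1 + r cosθ/√(L² − r² sin²θ)].
With r = 0.0684 m, L = 0.1791 m, θ = 109.9°: √(L² − r² sin²θ) = 0.16715 m.
v = −0.0684·10.16·0.94029·[1 + 0.0684·-0.34038/0.16715] = -0.56231 m/s.
|v| = 0.56231 m/s = 562.31 mm/s.

562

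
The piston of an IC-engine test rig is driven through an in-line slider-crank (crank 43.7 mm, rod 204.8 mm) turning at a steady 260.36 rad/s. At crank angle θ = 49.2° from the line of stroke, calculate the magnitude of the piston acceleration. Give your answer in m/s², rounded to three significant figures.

1850

ω = 260.4 rad/s
x(θ) = r cosθ + √(L² − r² sin²θ); with ω constant, a = ω²·d²x/dθ².
d²x/dθ² = −r cosθ − r²(cos2θ)/√u − r⁴ sin²2θ/(4u^{3/2}),  u = L² − r² sin²θ = 0.0408487 m².
Substituting r = 0.0437 m, L = 0.2048 m, θ = 49.2°: d²x/dθ² = -0.027282 m.
a = ω²·d²x/dθ² = (260.4)²·(-0.027282) = -1849.4 m/s²;  |a| = 1849.4 m/s².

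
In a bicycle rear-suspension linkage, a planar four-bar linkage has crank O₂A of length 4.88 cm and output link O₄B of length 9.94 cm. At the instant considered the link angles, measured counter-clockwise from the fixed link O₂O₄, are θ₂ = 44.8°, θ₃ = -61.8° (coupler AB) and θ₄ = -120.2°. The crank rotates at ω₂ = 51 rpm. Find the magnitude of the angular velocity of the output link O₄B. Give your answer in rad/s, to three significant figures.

2.95

ω₂ = 5.341 rad/s (from 51 rpm).
Differentiating the loop-closure r₂e^{iθ₂}+r₃e^{iθ₃}=r₁+r₄e^{iθ₄} gives r₂ω₂e^{iθ₂}+r₃ω₃e^{iθ₃}=r₄ω₄e^{iθ₄}.
Eliminating the other unknown: ω₄ = r₂ω₂ sin(θ₂−θ₃) / [r₄ sin(θ₄−θ₃)].
Numerator sine = +0.95832; denominator sine = -0.85173.
Result = 0.0488·5.341·(+0.95832) / (0.0994·(-0.85173)) = -2.9501 rad/s; magnitude 2.9501 rad/s.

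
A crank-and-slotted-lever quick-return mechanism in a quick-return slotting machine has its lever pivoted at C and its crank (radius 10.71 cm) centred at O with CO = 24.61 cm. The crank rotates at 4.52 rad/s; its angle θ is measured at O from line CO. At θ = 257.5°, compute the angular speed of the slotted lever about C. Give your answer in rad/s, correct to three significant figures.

ω = 4.52 rad/s
Crank pin A relative to C: A = (d + r cosθ, r sinθ); lever angle φ = atan2(r sinθ, d + r cosθ).
Differentiating tanφ: φ̇ = rω(d cosθ + r)/(d² + r² + 2dr cosθ).
d² + r² + 2dr cosθ = |CA|² = 0.0606261 m²;  d cosθ + r = +0.053834 m.
|ω_lever| = |0.1071·4.52·+0.053834| / 0.0606261 = 0.42986 rad/s.

0.430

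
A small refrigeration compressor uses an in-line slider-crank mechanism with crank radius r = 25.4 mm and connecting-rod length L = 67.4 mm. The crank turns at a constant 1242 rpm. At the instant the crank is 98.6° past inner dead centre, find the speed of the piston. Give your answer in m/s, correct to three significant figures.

ω = 2π·1242/60 = 130.1 rad/s
For an in-line slider-crank, x = r cosθ + √(L² − r² sin²θ), so v = −rω sinθ·[1 + r cosθ/√(L² − r² sin²θ)].
With r = 0.0254 m, L = 0.0674 m, θ = 98.6°: √(L² − r² sin²θ) = 0.062546 m.
v = −0.0254·130.1·0.98876·[1 + 0.0254·-0.14954/0.062546] = -3.0681 m/s.
|v| = 3.0681 m/s.

3.07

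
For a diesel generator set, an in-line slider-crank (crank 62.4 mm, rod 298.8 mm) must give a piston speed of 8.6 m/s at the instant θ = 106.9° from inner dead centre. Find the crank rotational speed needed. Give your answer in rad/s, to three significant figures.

154

For an in-line slider-crank, |v_piston| = rω|sinθ|·[1 + r cosθ/√(L² − r² sin²θ)].
With r = 0.0624 m, L = 0.2988 m, θ = 106.9°: the bracketed kinematic factor |dx/dθ| = 0.056006 m.
ω = v/|dx/dθ| = 8.6/0.056006 = 153.56 rad/s.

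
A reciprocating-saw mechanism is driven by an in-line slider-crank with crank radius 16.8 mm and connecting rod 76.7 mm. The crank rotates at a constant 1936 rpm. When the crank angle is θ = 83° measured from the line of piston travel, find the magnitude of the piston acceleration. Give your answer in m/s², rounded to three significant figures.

66.1

ω = 2π·1936/60 = 202.7 rad/s
x(θ) = r cosθ + √(L² − r² sin²θ); with ω constant, a = ω²·d²x/dθ².
d²x/dθ² = −r cosθ − r²(cos2θ)/√u − r⁴ sin²2θ/(4u^{3/2}),  u = L² − r² sin²θ = 0.00560484 m².
Substituting r = 0.0168 m, L = 0.0767 m, θ = 83°: d²x/dθ² = +0.0016078 m.
a = ω²·d²x/dθ² = (202.7)²·(+0.0016078) = +66.084 m/s²;  |a| = 66.084 m/s².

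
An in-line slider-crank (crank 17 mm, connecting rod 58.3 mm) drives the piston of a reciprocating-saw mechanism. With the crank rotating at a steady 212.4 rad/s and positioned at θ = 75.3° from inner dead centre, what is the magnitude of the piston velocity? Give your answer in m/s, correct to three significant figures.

3.76

ω = 212.4 rad/s
For an in-line slider-crank, x = r cosθ + √(L² − r² sin²θ), so v = −rω sinθ·[1 + r cosθ/√(L² − r² sin²θ)].
With r = 0.017 m, L = 0.0583 m, θ = 75.3°: √(L² − r² sin²θ) = 0.055933 m.
v = −0.017·212.4·0.96727·[1 + 0.017·0.25376/0.055933] = -3.762 m/s.
|v| = 3.762 m/s.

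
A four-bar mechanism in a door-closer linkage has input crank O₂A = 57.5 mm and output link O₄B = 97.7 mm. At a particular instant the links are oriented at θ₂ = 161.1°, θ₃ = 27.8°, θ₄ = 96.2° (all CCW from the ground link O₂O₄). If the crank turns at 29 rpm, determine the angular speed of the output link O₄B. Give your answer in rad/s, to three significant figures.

1.40

ω₂ = 3.037 rad/s (from 29 rpm).
Differentiating the loop-closure r₂e^{iθ₂}+r₃e^{iθ₃}=r₁+r₄e^{iθ₄} gives r₂ω₂e^{iθ₂}+r₃ω₃e^{iθ₃}=r₄ω₄e^{iθ₄}.
Eliminating the other unknown: ω₄ = r₂ω₂ sin(θ₂−θ₃) / [r₄ sin(θ₄−θ₃)].
Numerator sine = +0.72777; denominator sine = +0.92978.
Result = 0.0575·3.037·(+0.72777) / (0.0977·(+0.92978)) = +1.399 rad/s; magnitude 1.399 rad/s.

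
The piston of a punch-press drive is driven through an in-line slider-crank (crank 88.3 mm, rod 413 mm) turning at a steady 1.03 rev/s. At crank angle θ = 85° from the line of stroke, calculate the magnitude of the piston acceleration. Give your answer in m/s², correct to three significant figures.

ω = 2π·1.03 = 6.472 rad/s
x(θ) = r cosθ + √(L² − r² sin²θ); with ω constant, a = ω²·d²x/dθ².
d²x/dθ² = −r cosθ − r²(cos2θ)/√u − r⁴ sin²2θ/(4u^{3/2}),  u = L² − r² sin²θ = 0.162831 m².
Substituting r = 0.0883 m, L = 0.413 m, θ = 85°: d²x/dθ² = +0.011326 m.
a = ω²·d²x/dθ² = (6.472)²·(+0.011326) = +0.47435 m/s²;  |a| = 0.47435 m/s².

0.474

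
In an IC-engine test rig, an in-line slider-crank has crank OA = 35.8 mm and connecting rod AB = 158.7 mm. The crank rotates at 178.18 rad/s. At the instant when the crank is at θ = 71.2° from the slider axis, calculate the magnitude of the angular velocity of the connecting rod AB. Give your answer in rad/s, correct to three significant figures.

ω = 178.2 rad/s
The rod makes angle φ with the slider axis where L sinφ = r sinθ; differentiating, L cosφ·φ̇ = r ω cosθ.
L cosφ = √(L² − r² sin²θ) = 0.15504 m.
|ω_rod| = r ω |cosθ| / √(L² − r² sin²θ) = 0.0358·178.2·0.32227/0.15504 = 13.259 rad/s.

13.3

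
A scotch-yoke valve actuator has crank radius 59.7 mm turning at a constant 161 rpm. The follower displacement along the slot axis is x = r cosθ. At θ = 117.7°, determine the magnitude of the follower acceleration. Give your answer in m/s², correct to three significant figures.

ω = 16.86 rad/s (from 161 rpm).
x = r cosθ ⇒ ẍ = −rω² cosθ (ω constant).
|a| = rω²|cosθ| = 0.0597·(16.86)²·|cos 117.7°| = 7.8884 m/s².

7.89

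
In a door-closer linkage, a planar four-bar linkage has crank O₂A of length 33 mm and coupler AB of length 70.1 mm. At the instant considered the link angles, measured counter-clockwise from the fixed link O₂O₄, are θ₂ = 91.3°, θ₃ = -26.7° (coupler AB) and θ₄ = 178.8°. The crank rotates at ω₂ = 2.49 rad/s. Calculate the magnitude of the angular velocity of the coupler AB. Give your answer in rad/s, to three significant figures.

2.72

ω₂ = 2.49 rad/s
Differentiating the loop-closure r₂e^{iθ₂}+r₃e^{iθ₃}=r₁+r₄e^{iθ₄} gives r₂ω₂e^{iθ₂}+r₃ω₃e^{iθ₃}=r₄ω₄e^{iθ₄}.
Eliminating the other unknown: ω₃ = r₂ω₂ sin(θ₄−θ₂) / [r₃ sin(θ₃−θ₄)].
Numerator sine = +0.99905; denominator sine = +0.43051.
Result = 0.033·2.49·(+0.99905) / (0.0701·(+0.43051)) = +2.7202 rad/s; magnitude 2.7202 rad/s.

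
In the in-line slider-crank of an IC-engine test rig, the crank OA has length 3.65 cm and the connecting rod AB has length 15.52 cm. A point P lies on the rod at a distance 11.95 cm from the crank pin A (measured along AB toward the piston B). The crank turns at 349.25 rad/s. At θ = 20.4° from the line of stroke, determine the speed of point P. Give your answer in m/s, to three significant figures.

ω = 349.2 rad/s.  Crank-pin speed |V_A| = rω = 12.748 m/s, perpendicular to OA.
Rod angle: sinφ = −(r/L) sinθ ⇒ φ = -4.702°; ω_rod = −rω cosθ/√(L²−r²sin²θ) = -77.245 rad/s.
V_P = V_A + ω_rod × AP, with AP = 0.1195 m along the rod.
Components: V_Px = −rω sinθ − a·ω_rod·sinφ = -5.2002 m/s;  V_Py = rω cosθ + a·ω_rod·cosφ = +2.7484 m/s.
|V_P| = √(V_Px² + V_Py²) = 5.8818 m/s.

5.88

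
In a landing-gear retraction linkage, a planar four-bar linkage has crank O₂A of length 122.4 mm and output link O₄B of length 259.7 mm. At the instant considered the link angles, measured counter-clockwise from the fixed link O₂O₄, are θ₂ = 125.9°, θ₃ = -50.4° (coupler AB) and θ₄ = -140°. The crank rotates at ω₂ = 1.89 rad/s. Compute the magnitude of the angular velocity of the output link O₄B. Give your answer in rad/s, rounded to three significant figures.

ω₂ = 1.89 rad/s
Differentiating the loop-closure r₂e^{iθ₂}+r₃e^{iθ₃}=r₁+r₄e^{iθ₄} gives r₂ω₂e^{iθ₂}+r₃ω₃e^{iθ₃}=r₄ω₄e^{iθ₄}.
Eliminating the other unknown: ω₄ = r₂ω₂ sin(θ₂−θ₃) / [r₄ sin(θ₄−θ₃)].
Numerator sine = +0.06453; denominator sine = -0.99998.
Result = 0.1224·1.89·(+0.06453) / (0.2597·(-0.99998)) = -0.057486 rad/s; magnitude 0.057486 rad/s.

0.0575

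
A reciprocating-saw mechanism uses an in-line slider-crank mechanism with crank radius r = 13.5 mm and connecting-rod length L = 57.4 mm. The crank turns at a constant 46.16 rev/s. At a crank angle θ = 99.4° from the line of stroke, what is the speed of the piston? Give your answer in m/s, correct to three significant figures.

3.71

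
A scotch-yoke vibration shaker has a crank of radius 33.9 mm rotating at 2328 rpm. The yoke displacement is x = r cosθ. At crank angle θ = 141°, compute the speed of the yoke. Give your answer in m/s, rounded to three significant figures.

ω = 243.8 rad/s (from 2328 rpm).
x = r cosθ ⇒ ẋ = −rω sinθ.
|v| = rω|sinθ| = 0.0339·243.8·|sin 141°| = 5.201 m/s.

5.20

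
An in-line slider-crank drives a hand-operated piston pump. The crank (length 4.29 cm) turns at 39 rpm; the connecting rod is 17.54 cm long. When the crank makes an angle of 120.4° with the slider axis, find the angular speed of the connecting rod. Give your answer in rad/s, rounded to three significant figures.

ω = 4.084 rad/s (converted from 39 rpm).
The rod makes angle φ with the slider axis where L sinφ = r sinθ; differentiating, L cosφ·φ̇ = r ω cosθ.
L cosφ = √(L² − r² sin²θ) = 0.17145 m.
|ω_rod| = r ω |cosθ| / √(L² − r² sin²θ) = 0.0429·4.084·0.50603/0.17145 = 0.51711 rad/s.

0.517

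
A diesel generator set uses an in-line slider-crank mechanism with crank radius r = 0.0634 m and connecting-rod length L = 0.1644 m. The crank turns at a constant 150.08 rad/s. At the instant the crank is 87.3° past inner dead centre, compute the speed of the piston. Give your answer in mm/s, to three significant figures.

ω = 150.1 rad/s
For an in-line slider-crank, x = r cosθ + √(L² − r² sin²θ), so v = −rω sinθ·[1 + r cosθ/√(L² − r² sin²θ)].
With r = 0.0634 m, L = 0.1644 m, θ = 87.3°: √(L² − r² sin²θ) = 0.15171 m.
v = −0.0634·150.1·0.99889·[1 + 0.0634·0.04711/0.15171] = -9.6916 m/s.
|v| = 9.6916 m/s = 9691.6 mm/s.

9690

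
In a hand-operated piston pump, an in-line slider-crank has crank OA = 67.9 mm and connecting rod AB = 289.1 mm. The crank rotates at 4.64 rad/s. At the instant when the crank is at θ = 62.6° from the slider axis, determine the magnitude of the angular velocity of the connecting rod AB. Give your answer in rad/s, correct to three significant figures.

0.513

ω = 4.64 rad/s
The rod makes angle φ with the slider axis where L sinφ = r sinθ; differentiating, L cosφ·φ̇ = r ω cosθ.
L cosφ = √(L² − r² sin²θ) = 0.28275 m.
|ω_rod| = r ω |cosθ| / √(L² − r² sin²θ) = 0.0679·4.64·0.46020/0.28275 = 0.51279 rad/s.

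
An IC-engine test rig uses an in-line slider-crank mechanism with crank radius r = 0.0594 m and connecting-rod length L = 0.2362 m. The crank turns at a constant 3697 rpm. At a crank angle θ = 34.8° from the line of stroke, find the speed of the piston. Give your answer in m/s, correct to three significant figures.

15.9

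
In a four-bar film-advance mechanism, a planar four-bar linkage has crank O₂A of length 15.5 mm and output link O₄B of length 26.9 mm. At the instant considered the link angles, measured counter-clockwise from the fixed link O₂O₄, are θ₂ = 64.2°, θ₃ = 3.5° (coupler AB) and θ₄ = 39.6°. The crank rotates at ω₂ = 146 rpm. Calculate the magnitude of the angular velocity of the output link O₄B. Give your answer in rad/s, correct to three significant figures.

13.0

ω₂ = 15.29 rad/s (from 146 rpm).
Differentiating the loop-closure r₂e^{iθ₂}+r₃e^{iθ₃}=r₁+r₄e^{iθ₄} gives r₂ω₂e^{iθ₂}+r₃ω₃e^{iθ₃}=r₄ω₄e^{iθ₄}.
Eliminating the other unknown: ω₄ = r₂ω₂ sin(θ₂−θ₃) / [r₄ sin(θ₄−θ₃)].
Numerator sine = +0.87207; denominator sine = +0.58920.
Result = 0.0155·15.29·(+0.87207) / (0.0269·(+0.58920)) = +13.039 rad/s; magnitude 13.039 rad/s.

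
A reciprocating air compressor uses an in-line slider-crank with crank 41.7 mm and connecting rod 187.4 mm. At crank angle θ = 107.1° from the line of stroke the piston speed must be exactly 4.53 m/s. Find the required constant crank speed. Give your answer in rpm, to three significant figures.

1160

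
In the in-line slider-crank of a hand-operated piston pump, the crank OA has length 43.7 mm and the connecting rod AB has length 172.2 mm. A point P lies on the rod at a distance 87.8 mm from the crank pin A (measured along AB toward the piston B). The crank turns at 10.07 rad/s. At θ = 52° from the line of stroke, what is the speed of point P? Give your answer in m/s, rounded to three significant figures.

ω = 10.07 rad/s.  Crank-pin speed |V_A| = rω = 0.44006 m/s, perpendicular to OA.
Rod angle: sinφ = −(r/L) sinθ ⇒ φ = -11.536°; ω_rod = −rω cosθ/√(L²−r²sin²θ) = -1.6058 rad/s.
V_P = V_A + ω_rod × AP, with AP = 0.0878 m along the rod.
Components: V_Px = −rω sinθ − a·ω_rod·sinφ = -0.37497 m/s;  V_Py = rω cosθ + a·ω_rod·cosφ = +0.13279 m/s.
|V_P| = √(V_Px² + V_Py²) = 0.39778 m/s.

0.398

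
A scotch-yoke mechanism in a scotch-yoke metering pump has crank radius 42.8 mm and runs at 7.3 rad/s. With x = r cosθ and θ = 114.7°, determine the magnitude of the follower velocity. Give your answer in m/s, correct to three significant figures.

0.284

ω = 7.3 rad/s
x = r cosθ ⇒ ẋ = −rω sinθ.
|v| = rω|sinθ| = 0.0428·7.3·|sin 114.7°| = 0.28385 m/s.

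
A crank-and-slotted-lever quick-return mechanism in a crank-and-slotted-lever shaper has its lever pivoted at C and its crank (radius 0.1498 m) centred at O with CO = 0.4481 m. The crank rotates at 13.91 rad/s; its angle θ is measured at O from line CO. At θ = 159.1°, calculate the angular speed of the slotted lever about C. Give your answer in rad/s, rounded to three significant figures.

5.73

ω = 13.91 rad/s
Crank pin A relative to C: A = (d + r cosθ, r sinθ); lever angle φ = atan2(r sinθ, d + r cosθ).
Differentiating tanφ: φ̇ = rω(d cosθ + r)/(d² + r² + 2dr cosθ).
d² + r² + 2dr cosθ = |CA|² = 0.097816 m²;  d cosθ + r = -0.26882 m.
|ω_lever| = |0.1498·13.91·-0.26882| / 0.097816 = 5.7265 rad/s.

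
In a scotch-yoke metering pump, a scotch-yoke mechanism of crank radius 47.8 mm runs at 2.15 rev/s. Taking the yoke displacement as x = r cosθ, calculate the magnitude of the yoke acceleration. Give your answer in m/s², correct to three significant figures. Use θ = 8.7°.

8.62

ω = 13.51 rad/s (from 2.15 rev/s).
x = r cosθ ⇒ ẍ = −rω² cosθ (ω constant).
|a| = rω²|cosθ| = 0.0478·(13.51)²·|cos 8.7°| = 8.6226 m/s².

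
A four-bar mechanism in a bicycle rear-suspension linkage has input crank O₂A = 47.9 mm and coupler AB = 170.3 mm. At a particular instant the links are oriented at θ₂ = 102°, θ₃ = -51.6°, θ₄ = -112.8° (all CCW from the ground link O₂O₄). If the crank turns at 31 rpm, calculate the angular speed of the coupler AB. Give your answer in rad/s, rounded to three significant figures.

0.595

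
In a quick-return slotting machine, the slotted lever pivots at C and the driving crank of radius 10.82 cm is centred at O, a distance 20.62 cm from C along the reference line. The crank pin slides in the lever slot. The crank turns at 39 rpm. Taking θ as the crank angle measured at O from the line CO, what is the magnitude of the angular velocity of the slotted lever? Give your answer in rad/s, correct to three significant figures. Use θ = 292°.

1.16

ω = 4.084 rad/s (from 39 rpm).
Crank pin A relative to C: A = (d + r cosθ, r sinθ); lever angle φ = atan2(r sinθ, d + r cosθ).
Differentiating tanφ: φ̇ = rω(d cosθ + r)/(d² + r² + 2dr cosθ).
d² + r² + 2dr cosθ = |CA|² = 0.0709413 m²;  d cosθ + r = +0.18544 m.
|ω_lever| = |0.1082·4.084·+0.18544| / 0.0709413 = 1.1551 rad/s.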